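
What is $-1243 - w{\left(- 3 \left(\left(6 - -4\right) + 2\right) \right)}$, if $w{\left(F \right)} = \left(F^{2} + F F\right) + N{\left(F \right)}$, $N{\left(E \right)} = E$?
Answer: $-3799$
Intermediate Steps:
$w{\left(F \right)} = F + 2 F^{2}$ ($w{\left(F \right)} = \left(F^{2} + F F\right) + F = \left(F^{2} + F^{2}\right) + F = 2 F^{2} + F = F + 2 F^{2}$)
$-1243 - w{\left(- 3 \left(\left(6 - -4\right) + 2\right) \right)} = -1243 - - 3 \left(\left(6 - -4\right) + 2\right) \left(1 + 2 \left(- 3 \left(\left(6 - -4\right) + 2\right)\right)\right) = -1243 - - 3 \left(\left(6 + 4\right) + 2\right) \left(1 + 2 \left(- 3 \left(\left(6 + 4\right) + 2\right)\right)\right) = -1243 - - 3 \left(10 + 2\right) \left(1 + 2 \left(- 3 \left(10 + 2\right)\right)\right) = -1243 - \left(-3\right) 12 \left(1 + 2 \left(\left(-3\right) 12\right)\right) = -1243 - - 36 \left(1 + 2 \left(-36\right)\right) = -1243 - - 36 \left(1 - 72\right) = -1243 - \left(-36\right) \left(-71\right) = -1243 - 2556 = -3799$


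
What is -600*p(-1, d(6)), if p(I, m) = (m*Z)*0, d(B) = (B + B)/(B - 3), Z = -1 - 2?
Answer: 0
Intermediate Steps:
Z = -3
d(B) = 2*B/(-3 + B) (d(B) = (2*B)/(-3 + B) = 2*B/(-3 + B))
p(I, m) = 0 (p(I, m) = (m*(-3))*0 = -3*m*0 = 0)
-600*p(-1, d(6)) = -600*0 = 0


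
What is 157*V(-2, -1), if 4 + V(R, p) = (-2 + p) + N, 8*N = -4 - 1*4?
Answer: -1256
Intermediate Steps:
N = -1 (N = (-4 - 1*4)/8 = (-4 - 4)/8 = (⅛)*(-8) = -1)
V(R, p) = -7 + p (V(R, p) = -4 + ((-2 + p) - 1) = -4 + (-3 + p) = -7 + p)
157*V(-2, -1) = 157*(-7 - 1) = 157*(-8) = -1256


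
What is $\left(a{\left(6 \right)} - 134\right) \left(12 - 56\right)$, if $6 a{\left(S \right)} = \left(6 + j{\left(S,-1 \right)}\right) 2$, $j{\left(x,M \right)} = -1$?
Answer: $\frac{17468}{3} \approx 5822.7$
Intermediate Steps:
$a{\left(S \right)} = \frac{5}{3}$ ($a{\left(S \right)} = \frac{\left(6 - 1\right) 2}{6} = \frac{5 \cdot 2}{6} = \frac{1}{6} \cdot 10 = \frac{5}{3}$)
$\left(a{\left(6 \right)} - 134\right) \left(12 - 56\right) = \left(\frac{5}{3} - 134\right) \left(12 - 56\right) = \left(- \frac{397}{3}\right) \left(-44\right) = \frac{17468}{3}$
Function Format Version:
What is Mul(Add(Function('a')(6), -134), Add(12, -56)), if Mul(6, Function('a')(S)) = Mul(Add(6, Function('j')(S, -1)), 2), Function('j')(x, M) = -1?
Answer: Rational(17468, 3) ≈ 5822.7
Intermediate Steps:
Function('a')(S) = Rational(5, 3) (Function('a')(S) = Mul(Rational(1, 6), Mul(Add(6, -1), 2)) = Mul(Rational(1, 6), Mul(5, 2)) = Mul(Rational(1, 6), 10) = Rational(5, 3))
Mul(Add(Function('a')(6), -134), Add(12, -56)) = Mul(Add(Rational(5, 3), -134), Add(12, -56)) = Mul(Rational(-397, 3), -44) = Rational(17468, 3)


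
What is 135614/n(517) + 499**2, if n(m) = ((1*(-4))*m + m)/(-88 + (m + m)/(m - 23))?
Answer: 2977852411/11609 ≈ 2.5651e+5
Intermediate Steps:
n(m) = -3*m/(-88 + 2*m/(-23 + m)) (n(m) = (-4*m + m)/(-88 + (2*m)/(-23 + m)) = (-3*m)/(-88 + 2*m/(-23 + m)) = -3*m/(-88 + 2*m/(-23 + m)))
135614/n(517) + 499**2 = 135614/(((3/2)*517*(-23 + 517)/(-1012 + 43*517))) + 499**2 = 135614/(((3/2)*517*494/(-1012 + 22231))) + 249001 = 135614/(((3/2)*517*494/21219)) + 249001 = 135614/(((3/2)*517*(1/21219)*494)) + 249001 = 135614/(11609/643) + 249001 = 135614*(643/11609) + 249001 = 87199802/11609 + 249001 = 2977852411/11609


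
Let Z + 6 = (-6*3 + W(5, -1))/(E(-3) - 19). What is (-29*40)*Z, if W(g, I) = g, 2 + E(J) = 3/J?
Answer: 69020/11 ≈ 6274.5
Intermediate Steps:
E(J) = -2 + 3/J
Z = -119/22 (Z = -6 + (-6*3 + 5)/((-2 + 3/(-3)) - 19) = -6 + (-18 + 5)/((-2 + 3*(-⅓)) - 19) = -6 - 13/((-2 - 1) - 19) = -6 - 13/(-3 - 19) = -6 - 13/(-22) = -6 - 13*(-1/22) = -6 + 13/22 = -119/22 ≈ -5.4091)
(-29*40)*Z = -29*40*(-119/22) = -1160*(-119/22) = 69020/11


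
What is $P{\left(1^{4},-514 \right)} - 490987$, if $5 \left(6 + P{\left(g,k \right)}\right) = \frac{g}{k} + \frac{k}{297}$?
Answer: $- \frac{374770311463}{763290} \approx -4.9099 \cdot 10^{5}$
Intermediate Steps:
$P{\left(g,k \right)} = -6 + \frac{k}{1485} + \frac{g}{5 k}$ ($P{\left(g,k \right)} = -6 + \frac{\frac{g}{k} + \frac{k}{297}}{5} = -6 + \frac{\frac{k}{297} + \frac{g}{k}}{5} = -6 + \left(\frac{k}{1485} + \frac{g}{5 k}\right) = -6 + \frac{k}{1485} + \frac{g}{5 k}$)
$P{\left(1^{4},-514 \right)} - 490987 = \left(-6 + \frac{1}{1485} \left(-514\right) + \frac{1^{4}}{5 \left(-514\right)}\right) - 490987 = \left(-6 - \frac{514}{1485} + \frac{1}{5} \cdot 1 \left(- \frac{1}{514}\right)\right) - 490987 = \left(-6 - \frac{514}{1485} - \frac{1}{2570}\right) - 490987 = - \frac{4844233}{763290} - 490987 = - \frac{374770311463}{763290}$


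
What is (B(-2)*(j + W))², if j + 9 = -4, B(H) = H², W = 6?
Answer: 784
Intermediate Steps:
j = -13 (j = -9 - 4 = -13)
(B(-2)*(j + W))² = ((-2)²*(-13 + 6))² = (4*(-7))² = (-28)² = 784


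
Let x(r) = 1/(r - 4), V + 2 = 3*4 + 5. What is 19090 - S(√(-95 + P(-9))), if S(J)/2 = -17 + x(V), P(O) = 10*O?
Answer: 210362/11 ≈ 19124.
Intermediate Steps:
V = 15 (V = -2 + (3*4 + 5) = -2 + (12 + 5) = -2 + 17 = 15)
x(r) = 1/(-4 + r)
S(J) = -372/11 (S(J) = 2*(-17 + 1/(-4 + 15)) = 2*(-17 + 1/11) = 2*(-186/11) = -372/11)
19090 - S(√(-95 + P(-9))) = 19090 - 1*(-372/11) = 19090 + 372/11 = 210362/11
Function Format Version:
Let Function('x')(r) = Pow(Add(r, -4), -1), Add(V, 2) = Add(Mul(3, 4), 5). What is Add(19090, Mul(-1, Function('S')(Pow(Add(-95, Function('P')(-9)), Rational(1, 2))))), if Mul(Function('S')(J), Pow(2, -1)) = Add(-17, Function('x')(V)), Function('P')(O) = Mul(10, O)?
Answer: Rational(210362, 11) ≈ 19124.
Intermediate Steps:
V = 15 (V = Add(-2, Add(Mul(3, 4), 5)) = Add(-2, Add(12, 5)) = Add(-2, 17) = 15)
Function('x')(r) = Pow(Add(-4, r), -1)
Function('S')(J) = Rational(-372, 11) (Function('S')(J) = Mul(2, Add(-17, Pow(Add(-4, 15), -1))) = Mul(2, Add(-17, Pow(11, -1))) = Mul(2, Add(-17, Rational(1, 11))) = Mul(2, Rational(-186, 11)) = Rational(-372, 11))
Add(19090, Mul(-1, Function('S')(Pow(Add(-95, Function('P')(-9)), Rational(1, 2))))) = Add(19090, Mul(-1, Rational(-372, 11))) = Add(19090, Rational(372, 11)) = Rational(210362, 11)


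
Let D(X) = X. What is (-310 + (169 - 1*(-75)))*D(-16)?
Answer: 1056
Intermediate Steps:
(-310 + (169 - 1*(-75)))*D(-16) = (-310 + (169 - 1*(-75)))*(-16) = (-310 + (169 + 75))*(-16) = (-310 + 244)*(-16) = -66*(-16) = 1056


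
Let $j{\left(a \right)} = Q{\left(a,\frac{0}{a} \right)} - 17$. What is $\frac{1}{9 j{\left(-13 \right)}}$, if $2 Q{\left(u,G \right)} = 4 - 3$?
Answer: $- \frac{2}{297} \approx -0.006734$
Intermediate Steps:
$Q{\left(u,G \right)} = \frac{1}{2}$ ($Q{\left(u,G \right)} = \frac{4 - 3}{2} = \frac{1}{2} \cdot 1 = \frac{1}{2}$)
$j{\left(a \right)} = - \frac{33}{2}$ ($j{\left(a \right)} = \frac{1}{2} - 17 = - \frac{33}{2}$)
$\frac{1}{9 j{\left(-13 \right)}} = \frac{1}{9 \left(- \frac{33}{2}\right)} = \frac{1}{- \frac{297}{2}} = - \frac{2}{297}$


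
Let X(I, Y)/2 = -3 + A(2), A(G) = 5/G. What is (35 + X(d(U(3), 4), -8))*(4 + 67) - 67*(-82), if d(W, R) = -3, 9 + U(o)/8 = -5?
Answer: 7908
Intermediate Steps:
U(o) = -112 (U(o) = -72 + 8*(-5) = -72 - 40 = -112)
X(I, Y) = -1 (X(I, Y) = 2*(-3 + 5/2) = 2*(-½) = -1)
(35 + X(d(U(3), 4), -8))*(4 + 67) - 67*(-82) = (35 - 1)*(4 + 67) - 67*(-82) = 34*71 + 5494 = 2414 + 5494 = 7908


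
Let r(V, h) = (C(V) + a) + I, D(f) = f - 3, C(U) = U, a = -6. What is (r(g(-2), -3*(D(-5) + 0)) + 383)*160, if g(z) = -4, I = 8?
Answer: 60960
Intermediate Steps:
D(f) = -3 + f
r(V, h) = 2 + V (r(V, h) = (V - 6) + 8 = (-6 + V) + 8 = 2 + V)
(r(g(-2), -3*(D(-5) + 0)) + 383)*160 = ((2 - 4) + 383)*160 = (-2 + 383)*160 = 381*160 = 60960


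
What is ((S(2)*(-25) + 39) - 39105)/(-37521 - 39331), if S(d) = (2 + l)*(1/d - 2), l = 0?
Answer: 38991/76852 ≈ 0.50735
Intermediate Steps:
S(d) = -4 + 2/d (S(d) = (2 + 0)*(1/d - 2) = 2*(-2 + 1/d) = -4 + 2/d)
((S(2)*(-25) + 39) - 39105)/(-37521 - 39331) = (((-4 + 2/2)*(-25) + 39) - 39105)/(-37521 - 39331) = (((-4 + 2*(½))*(-25) + 39) - 39105)/(-76852) = (((-4 + 1)*(-25) + 39) - 39105)*(-1/76852) = ((-3*(-25) + 39) - 39105)*(-1/76852) = ((75 + 39) - 39105)*(-1/76852) = (114 - 39105)*(-1/76852) = -38991*(-1/76852) = 38991/76852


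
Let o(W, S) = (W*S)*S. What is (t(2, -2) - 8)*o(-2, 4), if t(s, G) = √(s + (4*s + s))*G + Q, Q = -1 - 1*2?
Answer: 352 + 128*√3 ≈ 573.70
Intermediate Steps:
Q = -3 (Q = -1 - 2 = -3)
o(W, S) = W*S² (o(W, S) = (S*W)*S = W*S²)
t(s, G) = -3 + G*√6*√s (t(s, G) = √(s + (4*s + s))*G - 3 = √(s + 5*s)*G - 3 = √(6*s)*G - 3 = (√6*√s)*G - 3 = G*√6*√s - 3 = -3 + G*√6*√s)
(t(2, -2) - 8)*o(-2, 4) = ((-3 - 2*√6*√2) - 8)*(-2*4²) = ((-3 - 4*√3) - 8)*(-2*16) = (-11 - 4*√3)*(-32) = 352 + 128*√3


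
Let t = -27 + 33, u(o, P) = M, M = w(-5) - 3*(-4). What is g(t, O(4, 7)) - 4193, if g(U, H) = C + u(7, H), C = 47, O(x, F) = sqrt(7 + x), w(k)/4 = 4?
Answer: -4118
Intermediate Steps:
w(k) = 16 (w(k) = 4*4 = 16)
M = 28 (M = 16 - 3*(-4) = 16 + 12 = 28)
u(o, P) = 28
t = 6
g(U, H) = 75 (g(U, H) = 47 + 28 = 75)
g(t, O(4, 7)) - 4193 = 75 - 4193 = -4118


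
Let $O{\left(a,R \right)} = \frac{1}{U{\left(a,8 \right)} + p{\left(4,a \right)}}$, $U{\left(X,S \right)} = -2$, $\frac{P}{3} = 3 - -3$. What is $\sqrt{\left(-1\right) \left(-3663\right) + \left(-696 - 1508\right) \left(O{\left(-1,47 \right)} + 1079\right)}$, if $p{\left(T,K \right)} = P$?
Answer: $\frac{i \sqrt{9498363}}{2} \approx 1541.0 i$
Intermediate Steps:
$P = 18$ ($P = 3 \left(3 - -3\right) = 3 \left(3 + 3\right) = 3 \cdot 6 = 18$)
$p{\left(T,K \right)} = 18$
$O{\left(a,R \right)} = \frac{1}{16}$ ($O{\left(a,R \right)} = \frac{1}{-2 + 18} = \frac{1}{16}$)
$\sqrt{\left(-1\right) \left(-3663\right) + \left(-696 - 1508\right) \left(O{\left(-1,47 \right)} + 1079\right)} = \sqrt{\left(-1\right) \left(-3663\right) + \left(-696 - 1508\right) \left(\frac{1}{16} + 1079\right)} = \sqrt{3663 - \frac{9513015}{4}} = \sqrt{- \frac{9498363}{4}} = \frac{i \sqrt{9498363}}{2}$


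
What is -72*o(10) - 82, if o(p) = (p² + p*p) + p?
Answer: -15202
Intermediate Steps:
o(p) = p + 2*p² (o(p) = (p² + p²) + p = 2*p² + p = p + 2*p²)
-72*o(10) - 82 = -720*(1 + 2*10) - 82 = -720*(1 + 20) - 82 = -720*21 - 82 = -72*210 - 82 = -15120 - 82 = -15202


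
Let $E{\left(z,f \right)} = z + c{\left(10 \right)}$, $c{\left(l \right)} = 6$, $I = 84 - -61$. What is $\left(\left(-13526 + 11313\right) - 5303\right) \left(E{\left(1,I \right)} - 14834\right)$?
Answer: $111439732$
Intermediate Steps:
$I = 145$ ($I = 84 + 61 = 145$)
$E{\left(z,f \right)} = 6 + z$ ($E{\left(z,f \right)} = z + 6 = 6 + z$)
$\left(\left(-13526 + 11313\right) - 5303\right) \left(E{\left(1,I \right)} - 14834\right) = \left(\left(-13526 + 11313\right) - 5303\right) \left(\left(6 + 1\right) - 14834\right) = \left(-2213 - 5303\right) \left(7 - 14834\right) = \left(-7516\right) \left(-14827\right) = 111439732$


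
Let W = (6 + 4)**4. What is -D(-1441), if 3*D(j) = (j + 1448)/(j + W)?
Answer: -7/25677 ≈ -0.00027262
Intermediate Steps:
W = 10000 (W = 10**4 = 10000)
D(j) = (1448 + j)/(3*(10000 + j)) (D(j) = ((j + 1448)/(j + 10000))/3 = ((1448 + j)/(10000 + j))/3 = (1448 + j)/(3*(10000 + j)))
-D(-1441) = -(1448 - 1441)/(3*(10000 - 1441)) = -7/(3*8559) = -1*7/25677 = -7/25677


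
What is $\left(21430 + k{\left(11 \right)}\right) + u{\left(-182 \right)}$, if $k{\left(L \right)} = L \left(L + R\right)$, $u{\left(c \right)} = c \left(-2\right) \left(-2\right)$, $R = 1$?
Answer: $20834$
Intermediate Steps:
$u{\left(c \right)} = 4 c$ ($u{\left(c \right)} = - 2 c \left(-2\right) = 4 c$)
$k{\left(L \right)} = L \left(1 + L\right)$ ($k{\left(L \right)} = L \left(L + 1\right) = L \left(1 + L\right)$)
$\left(21430 + k{\left(11 \right)}\right) + u{\left(-182 \right)} = \left(21430 + 11 \left(1 + 11\right)\right) + 4 \left(-182\right) = \left(21430 + 11 \cdot 12\right) - 728 = \left(21430 + 132\right) - 728 = 21562 - 728 = 20834$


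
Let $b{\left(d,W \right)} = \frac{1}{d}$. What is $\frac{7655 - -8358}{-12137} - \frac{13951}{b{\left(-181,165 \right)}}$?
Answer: $\frac{30647498934}{12137} \approx 2.5251 \cdot 10^{6}$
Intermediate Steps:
$\frac{7655 - -8358}{-12137} - \frac{13951}{b{\left(-181,165 \right)}} = \frac{7655 - -8358}{-12137} - \frac{13951}{\frac{1}{-181}} = \left(7655 + 8358\right) \left(- \frac{1}{12137}\right) - \frac{13951}{- \frac{1}{181}} = 16013 \left(- \frac{1}{12137}\right) - -2525131 = - \frac{16013}{12137} + 2525131 = \frac{30647498934}{12137}$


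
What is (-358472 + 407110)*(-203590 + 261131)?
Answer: 2798679158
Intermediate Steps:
(-358472 + 407110)*(-203590 + 261131) = 48638*57541 = 2798679158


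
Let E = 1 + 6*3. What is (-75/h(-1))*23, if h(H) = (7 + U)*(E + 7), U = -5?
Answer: -1725/52 ≈ -33.173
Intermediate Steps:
E = 19 (E = 1 + 18 = 19)
h(H) = 52 (h(H) = (7 - 5)*(19 + 7) = 2*26 = 52)
(-75/h(-1))*23 = (-75/52)*23 = ((1/52)*(-75))*23 = -75/52*23 = -1725/52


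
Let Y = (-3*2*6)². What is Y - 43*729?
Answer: -30051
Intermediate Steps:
Y = 1296 (Y = (-6*6)² = (-36)² = 1296)
Y - 43*729 = 1296 - 43*729 = 1296 - 31347 = -30051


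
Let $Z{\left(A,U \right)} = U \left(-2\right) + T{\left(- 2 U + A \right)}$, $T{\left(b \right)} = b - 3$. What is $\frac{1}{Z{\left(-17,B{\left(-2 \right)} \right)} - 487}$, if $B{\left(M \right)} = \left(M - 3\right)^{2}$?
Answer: $- \frac{1}{607} \approx -0.0016474$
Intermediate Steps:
$B{\left(M \right)} = \left(-3 + M\right)^{2}$
$T{\left(b \right)} = -3 + b$
$Z{\left(A,U \right)} = -3 + A - 4 U$ ($Z{\left(A,U \right)} = U \left(-2\right) - \left(3 - A + 2 U\right) = - 2 U - \left(3 - A + 2 U\right) = -3 + A - 4 U$)
$\frac{1}{Z{\left(-17,B{\left(-2 \right)} \right)} - 487} = \frac{1}{\left(-3 - 17 - 4 \left(-3 - 2\right)^{2}\right) - 487} = \frac{1}{\left(-3 - 17 - 4 \left(-5\right)^{2}\right) - 487} = \frac{1}{\left(-3 - 17 - 100\right) - 487} = \frac{1}{-120 - 487} = \frac{1}{-607} = - \frac{1}{607}$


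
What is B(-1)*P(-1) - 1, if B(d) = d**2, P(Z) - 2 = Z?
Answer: 0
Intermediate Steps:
P(Z) = 2 + Z
B(-1)*P(-1) - 1 = (-1)**2*(2 - 1) - 1 = 1*1 - 1 = 1 - 1 = 0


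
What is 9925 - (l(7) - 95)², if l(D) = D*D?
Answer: 7809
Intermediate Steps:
l(D) = D²
9925 - (l(7) - 95)² = 9925 - (7² - 95)² = 9925 - (49 - 95)² = 9925 - 1*(-46)² = 9925 - 1*2116 = 9925 - 2116 = 7809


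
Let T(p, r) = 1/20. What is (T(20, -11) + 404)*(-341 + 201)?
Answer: -56567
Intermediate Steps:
T(p, r) = 1/20
(T(20, -11) + 404)*(-341 + 201) = (1/20 + 404)*(-341 + 201) = (8081/20)*(-140) = -56567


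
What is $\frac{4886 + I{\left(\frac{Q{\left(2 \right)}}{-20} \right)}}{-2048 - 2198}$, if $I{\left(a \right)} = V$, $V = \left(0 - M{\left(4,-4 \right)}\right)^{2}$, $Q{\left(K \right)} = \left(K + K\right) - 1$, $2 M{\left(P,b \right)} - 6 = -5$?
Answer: $- \frac{19545}{16984} \approx -1.1508$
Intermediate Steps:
$M{\left(P,b \right)} = \frac{1}{2}$ ($M{\left(P,b \right)} = 3 + \frac{1}{2} \left(-5\right) = 3 - \frac{5}{2} = \frac{1}{2}$)
$Q{\left(K \right)} = -1 + 2 K$ ($Q{\left(K \right)} = 2 K - 1 = -1 + 2 K$)
$V = \frac{1}{4}$ ($V = \left(0 - \frac{1}{2}\right)^{2} = \left(- \frac{1}{2}\right)^{2} = \frac{1}{4} \approx 0.25$)
$I{\left(a \right)} = \frac{1}{4}$
$\frac{4886 + I{\left(\frac{Q{\left(2 \right)}}{-20} \right)}}{-2048 - 2198} = \frac{4886 + \frac{1}{4}}{-2048 - 2198} = \frac{19545}{4 \left(-4246\right)} = \frac{19545}{4} \left(- \frac{1}{4246}\right) = - \frac{19545}{16984}$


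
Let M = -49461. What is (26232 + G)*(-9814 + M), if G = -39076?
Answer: 761328100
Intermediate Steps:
(26232 + G)*(-9814 + M) = (26232 - 39076)*(-9814 - 49461) = -12844*(-59275) = 761328100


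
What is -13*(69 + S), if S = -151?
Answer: 1066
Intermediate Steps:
-13*(69 + S) = -13*(69 - 151) = -13*(-82) = 1066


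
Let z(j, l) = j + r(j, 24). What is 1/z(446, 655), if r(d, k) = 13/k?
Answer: 24/10717 ≈ 0.0022394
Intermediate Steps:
z(j, l) = 13/24 + j (z(j, l) = j + 13/24 = 13/24 + j)
1/z(446, 655) = 1/(13/24 + 446) = 1/(10717/24) = 24/10717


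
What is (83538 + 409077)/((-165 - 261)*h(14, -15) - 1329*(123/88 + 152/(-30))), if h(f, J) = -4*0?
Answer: 216750600/2145449 ≈ 101.03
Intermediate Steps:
h(f, J) = 0
(83538 + 409077)/((-165 - 261)*h(14, -15) - 1329*(123/88 + 152/(-30))) = (83538 + 409077)/((-165 - 261)*0 - 1329*(123/88 + 152/(-30))) = 492615/(-426*0 - 1329*(123*(1/88) + 152*(-1/30))) = 492615/(0 - 1329*(123/88 - 76/15)) = 492615/(0 - 1329*(-4843/1320)) = 492615/(0 + 2145449/440) = 492615/(2145449/440) = 492615*(440/2145449) = 216750600/2145449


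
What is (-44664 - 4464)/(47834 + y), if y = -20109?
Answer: -49128/27725 ≈ -1.7720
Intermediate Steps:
(-44664 - 4464)/(47834 + y) = (-44664 - 4464)/(47834 - 20109) = -49128/27725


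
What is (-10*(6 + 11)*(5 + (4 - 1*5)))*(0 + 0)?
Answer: 0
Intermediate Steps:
(-10*(6 + 11)*(5 + (4 - 1*5)))*(0 + 0) = -170*(5 + (4 - 5))*0 = -170*(5 - 1)*0 = -170*4*0 = -10*68*0 = -680*0 = 0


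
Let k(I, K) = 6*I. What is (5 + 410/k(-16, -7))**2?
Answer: 1225/2304 ≈ 0.53168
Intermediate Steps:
(5 + 410/k(-16, -7))**2 = (5 + 410/((6*(-16))))**2 = (5 + 410/(-96))**2 = (5 + 410*(-1/96))**2 = (5 - 205/48)**2 = (35/48)**2 = 1225/2304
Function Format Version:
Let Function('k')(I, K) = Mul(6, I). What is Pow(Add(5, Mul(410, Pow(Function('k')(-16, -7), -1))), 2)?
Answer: Rational(1225, 2304) ≈ 0.53168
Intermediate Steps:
Pow(Add(5, Mul(410, Pow(Function('k')(-16, -7), -1))), 2) = Pow(Add(5, Mul(410, Pow(Mul(6, -16), -1))), 2) = Pow(Add(5, Mul(410, Pow(-96, -1))), 2) = Pow(Add(5, Mul(410, Rational(-1, 96))), 2) = Pow(Add(5, Rational(-205, 48)), 2) = Pow(Rational(35, 48), 2) = Rational(1225, 2304)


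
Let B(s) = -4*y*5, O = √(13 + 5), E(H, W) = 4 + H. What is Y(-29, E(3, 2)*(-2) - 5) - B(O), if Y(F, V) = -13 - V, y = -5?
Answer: -94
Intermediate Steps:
O = 3*√2 (O = √18 = 3*√2 ≈ 4.2426)
B(s) = 100 (B(s) = -4*(-5)*5 = 20*5 = 100)
Y(-29, E(3, 2)*(-2) - 5) - B(O) = (-13 - ((4 + 3)*(-2) - 5)) - 1*100 = (-13 - (7*(-2) - 5)) - 100 = (-13 - (-14 - 5)) - 100 = (-13 - 1*(-19)) - 100 = (-13 + 19) - 100 = 6 - 100 = -94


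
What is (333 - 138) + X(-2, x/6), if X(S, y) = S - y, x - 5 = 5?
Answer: 574/3 ≈ 191.33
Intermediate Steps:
x = 10 (x = 5 + 5 = 10)
(333 - 138) + X(-2, x/6) = (333 - 138) + (-2 - 10/6) = 195 + (-2 - 10/6) = 195 + (-2 - 1*5/3) = 195 + (-2 - 5/3) = 195 - 11/3 = 574/3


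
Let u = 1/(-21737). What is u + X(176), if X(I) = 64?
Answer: 1391167/21737 ≈ 64.000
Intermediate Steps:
u = -1/21737 ≈ -4.6004e-5
u + X(176) = -1/21737 + 64 = 1391167/21737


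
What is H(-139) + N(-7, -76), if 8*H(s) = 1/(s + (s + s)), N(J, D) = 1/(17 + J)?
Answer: 1663/16680 ≈ 0.099700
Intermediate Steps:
H(s) = 1/(24*s) (H(s) = 1/(8*(s + (s + s))) = 1/(8*(s + 2*s)) = 1/(8*((3*s))) = (1/(3*s))/8 = 1/(24*s))
H(-139) + N(-7, -76) = (1/24)/(-139) + 1/(17 - 7) = (1/24)*(-1/139) + 1/10 = -1/3336 + ⅒ = 1663/16680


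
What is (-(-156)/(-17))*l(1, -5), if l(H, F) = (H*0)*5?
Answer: 0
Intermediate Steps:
l(H, F) = 0 (l(H, F) = 0*5 = 0)
(-(-156)/(-17))*l(1, -5) = -(-156)/(-17)*0 = -(-156)*(-1)/17*0 = -13*12/17*0 = -156/17*0 = 0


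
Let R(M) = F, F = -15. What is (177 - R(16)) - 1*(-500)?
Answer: 692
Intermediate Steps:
R(M) = -15
(177 - R(16)) - 1*(-500) = (177 - 1*(-15)) - 1*(-500) = (177 + 15) + 500 = 192 + 500 = 692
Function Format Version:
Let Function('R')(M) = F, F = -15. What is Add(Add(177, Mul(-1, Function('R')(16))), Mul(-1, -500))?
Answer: 692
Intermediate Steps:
Function('R')(M) = -15
Add(Add(177, Mul(-1, Function('R')(16))), Mul(-1, -500)) = Add(Add(177, Mul(-1, -15)), Mul(-1, -500)) = Add(Add(177, 15), 500) = Add(192, 500) = 692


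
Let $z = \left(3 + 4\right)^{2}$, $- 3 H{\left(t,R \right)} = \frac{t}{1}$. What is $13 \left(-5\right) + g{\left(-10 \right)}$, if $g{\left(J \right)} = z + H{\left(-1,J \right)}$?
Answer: $- \frac{47}{3} \approx -15.667$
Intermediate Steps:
$H{\left(t,R \right)} = - \frac{t}{3}$ ($H{\left(t,R \right)} = - \frac{t 1^{-1}}{3} = - \frac{t 1}{3} = - \frac{t}{3}$)
$z = 49$ ($z = 7^{2} = 49$)
$g{\left(J \right)} = \frac{148}{3}$ ($g{\left(J \right)} = 49 - - \frac{1}{3} = 49 + \frac{1}{3} = \frac{148}{3}$)
$13 \left(-5\right) + g{\left(-10 \right)} = 13 \left(-5\right) + \frac{148}{3} = -65 + \frac{148}{3} = - \frac{47}{3}$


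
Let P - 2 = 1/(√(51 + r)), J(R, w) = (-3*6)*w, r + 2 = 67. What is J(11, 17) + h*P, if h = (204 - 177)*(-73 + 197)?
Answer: 6390 + 1674*√29/29 ≈ 6700.9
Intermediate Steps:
r = 65 (r = -2 + 67 = 65)
J(R, w) = -18*w
P = 2 + √29/58 (P = 2 + 1/(√(51 + 65)) = 2 + 1/(√116) = 2 + 1/(2*√29) = 2 + √29/58 ≈ 2.0928)
h = 3348 (h = 27*124 = 3348)
J(11, 17) + h*P = -18*17 + 3348*(2 + √29/58) = -306 + (6696 + 1674*√29/29) = 6390 + 1674*√29/29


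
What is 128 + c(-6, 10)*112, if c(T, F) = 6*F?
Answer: 6848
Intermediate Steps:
128 + c(-6, 10)*112 = 128 + (6*10)*112 = 128 + 60*112 = 128 + 6720 = 6848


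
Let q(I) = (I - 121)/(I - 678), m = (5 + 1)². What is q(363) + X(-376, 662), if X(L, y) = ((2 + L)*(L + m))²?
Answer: 5093444663758/315 ≈ 1.6170e+10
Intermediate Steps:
m = 36 (m = 6² = 36)
q(I) = (-121 + I)/(-678 + I)
X(L, y) = (2 + L)²*(36 + L)² (X(L, y) = ((2 + L)*(L + 36))² = ((2 + L)*(36 + L))² = (2 + L)²*(36 + L)²)
q(363) + X(-376, 662) = (-121 + 363)/(-678 + 363) + (2 - 376)²*(36 - 376)² = 242/(-315) + (-374)²*(-340)² = -1/315*242 + 139876*115600 = -242/315 + 16169665600 = 5093444663758/315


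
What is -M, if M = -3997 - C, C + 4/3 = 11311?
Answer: 45920/3 ≈ 15307.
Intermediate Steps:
C = 33929/3 (C = -4/3 + 11311 = 33929/3 ≈ 11310.)
M = -45920/3 (M = -3997 - 1*33929/3 = -3997 - 33929/3 = -45920/3 ≈ -15307.)
-M = -1*(-45920/3) = 45920/3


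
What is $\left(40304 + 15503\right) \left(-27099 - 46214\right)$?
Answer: $-4091378591$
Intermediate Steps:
$\left(40304 + 15503\right) \left(-27099 - 46214\right) = 55807 \left(-73313\right) = -4091378591$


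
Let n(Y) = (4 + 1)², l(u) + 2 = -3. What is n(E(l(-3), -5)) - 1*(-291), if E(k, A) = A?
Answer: 316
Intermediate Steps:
l(u) = -5 (l(u) = -2 - 3 = -5)
n(Y) = 25 (n(Y) = 5² = 25)
n(E(l(-3), -5)) - 1*(-291) = 25 - 1*(-291) = 25 + 291 = 316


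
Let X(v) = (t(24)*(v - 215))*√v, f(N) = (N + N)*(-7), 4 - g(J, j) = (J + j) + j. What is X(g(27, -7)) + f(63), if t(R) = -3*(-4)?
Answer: -882 - 8064*I ≈ -882.0 - 8064.0*I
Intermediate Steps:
g(J, j) = 4 - J - 2*j (g(J, j) = 4 - ((J + j) + j) = 4 - (J + 2*j) = 4 + (-J - 2*j) = 4 - J - 2*j)
t(R) = 12
f(N) = -14*N (f(N) = (2*N)*(-7) = -14*N)
X(v) = √v*(-2580 + 12*v) (X(v) = (12*(v - 215))*√v = (12*(-215 + v))*√v = (-2580 + 12*v)*√v = √v*(-2580 + 12*v))
X(g(27, -7)) + f(63) = 12*√(4 - 1*27 - 2*(-7))*(-215 + (4 - 1*27 - 2*(-7))) - 14*63 = 12*√(4 - 27 + 14)*(-215 + (4 - 27 + 14)) - 882 = 12*√(-9)*(-215 - 9) - 882 = 12*(3*I)*(-224) - 882 = -8064*I - 882 = -882 - 8064*I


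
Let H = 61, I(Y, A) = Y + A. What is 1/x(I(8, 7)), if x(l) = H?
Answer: 1/61 ≈ 0.016393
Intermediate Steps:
I(Y, A) = A + Y
x(l) = 61
1/x(I(8, 7)) = 1/61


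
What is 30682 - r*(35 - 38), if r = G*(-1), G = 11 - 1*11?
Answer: 30682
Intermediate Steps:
G = 0 (G = 11 - 11 = 0)
r = 0 (r = 0*(-1) = 0)
30682 - r*(35 - 38) = 30682 - 0*(35 - 38) = 30682 - 0*(-3) = 30682 - 1*0 = 30682 + 0 = 30682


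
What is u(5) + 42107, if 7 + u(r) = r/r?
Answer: 42101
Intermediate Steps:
u(r) = -6 (u(r) = -7 + r/r = -7 + 1 = -6)
u(5) + 42107 = -6 + 42107 = 42101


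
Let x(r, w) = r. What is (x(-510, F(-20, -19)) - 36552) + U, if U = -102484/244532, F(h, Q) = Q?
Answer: -2265736867/61133 ≈ -37062.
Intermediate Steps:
U = -25621/61133 (U = -102484*1/244532 = -25621/61133 ≈ -0.41910)
(x(-510, F(-20, -19)) - 36552) + U = (-510 - 36552) - 25621/61133 = -37062 - 25621/61133 = -2265736867/61133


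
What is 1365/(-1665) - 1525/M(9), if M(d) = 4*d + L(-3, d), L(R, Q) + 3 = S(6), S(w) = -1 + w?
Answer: -172733/4218 ≈ -40.951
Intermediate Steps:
L(R, Q) = 2 (L(R, Q) = -3 + (-1 + 6) = -3 + 5 = 2)
M(d) = 2 + 4*d (M(d) = 4*d + 2 = 2 + 4*d)
1365/(-1665) - 1525/M(9) = 1365/(-1665) - 1525/(2 + 4*9) = 1365*(-1/1665) - 1525/(2 + 36) = -91/111 - 1525/38 = -172733/4218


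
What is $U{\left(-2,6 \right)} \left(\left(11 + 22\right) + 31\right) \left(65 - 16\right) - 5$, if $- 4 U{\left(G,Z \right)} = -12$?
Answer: $9403$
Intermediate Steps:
$U{\left(G,Z \right)} = 3$ ($U{\left(G,Z \right)} = \left(- \frac{1}{4}\right) \left(-12\right) = 3$)
$U{\left(-2,6 \right)} \left(\left(11 + 22\right) + 31\right) \left(65 - 16\right) - 5 = 3 \left(\left(11 + 22\right) + 31\right) \left(65 - 16\right) - 5 = 3 \left(33 + 31\right) 49 - 5 = 3 \cdot 64 \cdot 49 - 5 = 3 \cdot 3136 - 5 = 9408 - 5 = 9403$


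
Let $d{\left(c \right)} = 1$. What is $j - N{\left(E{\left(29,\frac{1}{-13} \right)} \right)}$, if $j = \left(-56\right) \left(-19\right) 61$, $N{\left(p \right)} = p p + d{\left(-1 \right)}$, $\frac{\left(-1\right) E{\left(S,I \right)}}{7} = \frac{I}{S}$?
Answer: $\frac{9224598438}{142129} \approx 64903.0$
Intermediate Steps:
$E{\left(S,I \right)} = - \frac{7 I}{S}$ ($E{\left(S,I \right)} = - 7 \frac{I}{S} = - \frac{7 I}{S}$)
$N{\left(p \right)} = 1 + p^{2}$ ($N{\left(p \right)} = p p + 1 = p^{2} + 1 = 1 + p^{2}$)
$j = 64904$ ($j = 1064 \cdot 61 = 64904$)
$j - N{\left(E{\left(29,\frac{1}{-13} \right)} \right)} = 64904 - \left(1 + \left(- \frac{7}{\left(-13\right) 29}\right)^{2}\right) = 64904 - \left(1 + \left(\left(-7\right) \left(- \frac{1}{13}\right) \frac{1}{29}\right)^{2}\right) = 64904 - \left(1 + \left(\frac{7}{377}\right)^{2}\right) = 64904 - \left(1 + \frac{49}{142129}\right) = 64904 - \frac{142178}{142129} = \frac{9224598438}{142129}$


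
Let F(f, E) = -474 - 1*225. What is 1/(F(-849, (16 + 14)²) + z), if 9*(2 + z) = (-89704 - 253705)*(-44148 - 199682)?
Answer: 9/83733410161 ≈ 1.0748e-10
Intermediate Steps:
F(f, E) = -699 (F(f, E) = -474 - 225 = -699)
z = 83733416452/9 (z = -2 + ((-89704 - 253705)*(-44148 - 199682))/9 = -2 + (-343409*(-243830))/9 = -2 + (⅑)*83733416470 = -2 + 83733416470/9 = 83733416452/9 ≈ 9.3037e+9)
1/(F(-849, (16 + 14)²) + z) = 1/(-699 + 83733416452/9) = 1/(83733410161/9) = 9/83733410161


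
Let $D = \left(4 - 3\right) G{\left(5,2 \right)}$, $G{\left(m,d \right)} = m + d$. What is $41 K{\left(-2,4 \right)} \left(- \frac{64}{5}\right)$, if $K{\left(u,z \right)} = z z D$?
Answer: $- \frac{293888}{5} \approx -58778.0$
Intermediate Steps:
$G{\left(m,d \right)} = d + m$
$D = 7$ ($D = \left(4 - 3\right) \left(2 + 5\right) = 1 \cdot 7 = 7$)
$K{\left(u,z \right)} = 7 z^{2}$ ($K{\left(u,z \right)} = z z 7 = z^{2} \cdot 7 = 7 z^{2}$)
$41 K{\left(-2,4 \right)} \left(- \frac{64}{5}\right) = 41 \cdot 7 \cdot 4^{2} \left(- \frac{64}{5}\right) = 41 \cdot 7 \cdot 16 \left(\left(-64\right) \frac{1}{5}\right) = 41 \cdot 112 \left(- \frac{64}{5}\right) = 4592 \left(- \frac{64}{5}\right) = - \frac{293888}{5}$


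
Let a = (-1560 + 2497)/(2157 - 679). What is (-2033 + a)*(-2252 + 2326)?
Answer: -111141969/739 ≈ -1.5040e+5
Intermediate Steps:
a = 937/1478 ≈ 0.63396
(-2033 + a)*(-2252 + 2326) = (-2033 + 937/1478)*(-2252 + 2326) = -3003837/1478*74 = -111141969/739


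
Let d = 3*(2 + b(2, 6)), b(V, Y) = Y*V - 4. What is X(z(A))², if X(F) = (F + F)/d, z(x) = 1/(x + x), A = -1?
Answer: 1/900 ≈ 0.0011111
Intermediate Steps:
b(V, Y) = -4 + V*Y (b(V, Y) = V*Y - 4 = -4 + V*Y)
d = 30 (d = 3*(2 + (-4 + 2*6)) = 3*(2 + (-4 + 12)) = 3*(2 + 8) = 3*10 = 30)
z(x) = 1/(2*x)
X(F) = F/15 (X(F) = (F + F)/30 = (2*F)*(1/30) = F/15)
X(z(A))² = (((½)/(-1))/15)² = (((½)*(-1))/15)² = ((1/15)*(-½))² = (-1/30)² = 1/900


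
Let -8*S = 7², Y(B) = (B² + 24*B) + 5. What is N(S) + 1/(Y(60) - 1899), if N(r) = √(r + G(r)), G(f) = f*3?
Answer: 1/3146 + 7*I*√2/2 ≈ 0.00031786 + 4.9497*I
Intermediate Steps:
Y(B) = 5 + B² + 24*B
G(f) = 3*f
S = -49/8 (S = -⅛*7² = -⅛*49 = -49/8 ≈ -6.1250)
N(r) = 2*√r (N(r) = √(r + 3*r) = √(4*r) = 2*√r)
N(S) + 1/(Y(60) - 1899) = 2*√(-49/8) + 1/((5 + 60² + 24*60) - 1899) = 2*(7*I*√2/4) + 1/((5 + 3600 + 1440) - 1899) = 7*I*√2/2 + 1/(5045 - 1899) = 7*I*√2/2 + 1/3146 = 1/3146 + 7*I*√2/2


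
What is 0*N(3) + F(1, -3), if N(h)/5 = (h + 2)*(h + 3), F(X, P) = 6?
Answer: 6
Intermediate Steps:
N(h) = 5*(2 + h)*(3 + h) (N(h) = 5*((h + 2)*(h + 3)) = 5*((2 + h)*(3 + h)) = 5*(2 + h)*(3 + h))
0*N(3) + F(1, -3) = 0*(30 + 5*3² + 25*3) + 6 = 0*(30 + 5*9 + 75) + 6 = 0*(30 + 45 + 75) + 6 = 0*150 + 6 = 0 + 6 = 6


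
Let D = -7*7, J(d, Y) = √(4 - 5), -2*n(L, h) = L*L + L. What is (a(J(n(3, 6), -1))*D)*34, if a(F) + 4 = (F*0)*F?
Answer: 6664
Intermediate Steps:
n(L, h) = -L/2 - L²/2 (n(L, h) = -(L*L + L)/2 = -(L² + L)/2 = -(L + L²)/2 = -L/2 - L²/2)
J(d, Y) = I (J(d, Y) = √(-1) = I)
a(F) = -4 (a(F) = -4 + (F*0)*F = -4 + 0*F = -4 + 0 = -4)
D = -49
(a(J(n(3, 6), -1))*D)*34 = -4*(-49)*34 = 196*34 = 6664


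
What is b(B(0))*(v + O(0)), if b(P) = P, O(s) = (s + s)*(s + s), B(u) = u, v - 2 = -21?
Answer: 0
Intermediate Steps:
v = -19 (v = 2 - 21 = -19)
O(s) = 4*s² (O(s) = (2*s)*(2*s) = 4*s²)
b(B(0))*(v + O(0)) = 0*(-19 + 4*0²) = 0*(-19 + 4*0) = 0*(-19 + 0) = 0*(-19) = 0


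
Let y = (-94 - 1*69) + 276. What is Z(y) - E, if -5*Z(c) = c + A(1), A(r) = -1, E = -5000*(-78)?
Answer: -1950112/5 ≈ -3.9002e+5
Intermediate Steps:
E = 390000
y = 113 (y = (-94 - 69) + 276 = -163 + 276 = 113)
Z(c) = ⅕ - c/5 (Z(c) = -(c - 1)/5 = -(-1 + c)/5 = ⅕ - c/5)
Z(y) - E = (⅕ - ⅕*113) - 1*390000 = (⅕ - 113/5) - 390000 = -112/5 - 390000 = -1950112/5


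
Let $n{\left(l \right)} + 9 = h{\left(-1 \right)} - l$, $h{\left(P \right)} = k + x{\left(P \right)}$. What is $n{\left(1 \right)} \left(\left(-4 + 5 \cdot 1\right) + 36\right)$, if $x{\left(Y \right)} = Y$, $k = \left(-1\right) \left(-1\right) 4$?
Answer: $-259$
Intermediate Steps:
$k = 4$ ($k = 1 \cdot 4 = 4$)
$h{\left(P \right)} = 4 + P$
$n{\left(l \right)} = -6 - l$ ($n{\left(l \right)} = -9 - \left(-3 + l\right) = -6 - l$)
$n{\left(1 \right)} \left(\left(-4 + 5 \cdot 1\right) + 36\right) = \left(-6 - 1\right) \left(\left(-4 + 5 \cdot 1\right) + 36\right) = \left(-6 - 1\right) \left(\left(-4 + 5\right) + 36\right) = - 7 \left(1 + 36\right) = \left(-7\right) 37 = -259$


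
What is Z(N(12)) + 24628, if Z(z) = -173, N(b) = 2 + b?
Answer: 24455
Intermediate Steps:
Z(N(12)) + 24628 = -173 + 24628 = 24455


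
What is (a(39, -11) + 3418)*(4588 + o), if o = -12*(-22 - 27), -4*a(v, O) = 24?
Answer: 17660512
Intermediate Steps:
a(v, O) = -6 (a(v, O) = -1/4*24 = -6)
o = 588 (o = -12*(-49) = 588)
(a(39, -11) + 3418)*(4588 + o) = (-6 + 3418)*(4588 + 588) = 3412*5176 = 17660512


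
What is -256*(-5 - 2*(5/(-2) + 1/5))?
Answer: 512/5 ≈ 102.40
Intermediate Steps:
-256*(-5 - 2*(5/(-2) + 1/5)) = -256*(-5 - 2*(5*(-½) + 1*(⅕))) = -256*(-5 - 2*(-5/2 + ⅕)) = -256*(-5 - 2*(-23/10)) = -256*(-5 + 23/5) = -256*(-⅖) = 512/5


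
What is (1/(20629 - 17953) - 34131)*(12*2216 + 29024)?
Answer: -1269915652720/669 ≈ -1.8982e+9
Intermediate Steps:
(1/(20629 - 17953) - 34131)*(12*2216 + 29024) = (1/2676 - 34131)*(26592 + 29024) = (1/2676 - 34131)*55616 = -91334555/2676*55616 = -1269915652720/669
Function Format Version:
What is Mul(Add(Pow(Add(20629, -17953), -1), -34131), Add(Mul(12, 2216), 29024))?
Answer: Rational(-1269915652720, 669) ≈ -1.8982e+9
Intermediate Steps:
Mul(Add(Pow(Add(20629, -17953), -1), -34131), Add(Mul(12, 2216), 29024)) = Mul(Add(Pow(2676, -1), -34131), Add(26592, 29024)) = Mul(Add(Rational(1, 2676), -34131), 55616) = Mul(Rational(-91334555, 2676), 55616) = Rational(-1269915652720, 669)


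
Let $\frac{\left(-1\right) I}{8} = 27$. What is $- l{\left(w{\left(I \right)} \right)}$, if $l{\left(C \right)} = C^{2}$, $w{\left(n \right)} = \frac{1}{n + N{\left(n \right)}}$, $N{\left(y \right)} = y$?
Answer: $- \frac{1}{186624} \approx -5.3584 \cdot 10^{-6}$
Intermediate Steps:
$I = -216$ ($I = \left(-8\right) 27 = -216$)
$w{\left(n \right)} = \frac{1}{2 n}$ ($w{\left(n \right)} = \frac{1}{n + n} = \frac{1}{2 n}$)
$- l{\left(w{\left(I \right)} \right)} = - \left(\frac{1}{2 \left(-216\right)}\right)^{2} = - \left(\frac{1}{2} \left(- \frac{1}{216}\right)\right)^{2} = - \left(- \frac{1}{432}\right)^{2} = \left(-1\right) \frac{1}{186624} = - \frac{1}{186624}$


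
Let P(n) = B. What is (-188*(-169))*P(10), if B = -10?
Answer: -317720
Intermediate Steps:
P(n) = -10
(-188*(-169))*P(10) = -188*(-169)*(-10) = 31772*(-10) = -317720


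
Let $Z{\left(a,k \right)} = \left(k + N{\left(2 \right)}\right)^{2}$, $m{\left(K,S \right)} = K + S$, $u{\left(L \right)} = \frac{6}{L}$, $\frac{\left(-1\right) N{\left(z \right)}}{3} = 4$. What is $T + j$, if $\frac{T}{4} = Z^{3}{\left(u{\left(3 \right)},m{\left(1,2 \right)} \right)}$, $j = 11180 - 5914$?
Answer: $2131030$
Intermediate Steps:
$N{\left(z \right)} = -12$ ($N{\left(z \right)} = \left(-3\right) 4 = -12$)
$Z{\left(a,k \right)} = \left(-12 + k\right)^{2}$ ($Z{\left(a,k \right)} = \left(k - 12\right)^{2} = \left(-12 + k\right)^{2}$)
$j = 5266$
$T = 2125764$ ($T = 4 \left(\left(-12 + \left(1 + 2\right)\right)^{2}\right)^{3} = 4 \left(\left(-12 + 3\right)^{2}\right)^{3} = 4 \left(\left(-9\right)^{2}\right)^{3} = 4 \cdot 81^{3} = 4 \cdot 531441 = 2125764$)
$T + j = 2125764 + 5266 = 2131030$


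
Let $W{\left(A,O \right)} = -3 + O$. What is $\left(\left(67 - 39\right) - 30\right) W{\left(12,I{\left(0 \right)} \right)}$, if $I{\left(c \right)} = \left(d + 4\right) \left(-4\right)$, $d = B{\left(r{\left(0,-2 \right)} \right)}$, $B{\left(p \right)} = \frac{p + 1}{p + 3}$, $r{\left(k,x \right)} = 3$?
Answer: $\frac{130}{3} \approx 43.333$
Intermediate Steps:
$B{\left(p \right)} = \frac{1 + p}{3 + p}$
$d = \frac{2}{3}$ ($d = \frac{1 + 3}{3 + 3} = \frac{1}{6} \cdot 4 = \frac{2}{3} \approx 0.66667$)
$I{\left(c \right)} = - \frac{56}{3}$ ($I{\left(c \right)} = \left(\frac{2}{3} + 4\right) \left(-4\right) = \frac{14}{3} \left(-4\right) = - \frac{56}{3}$)
$\left(\left(67 - 39\right) - 30\right) W{\left(12,I{\left(0 \right)} \right)} = \left(\left(67 - 39\right) - 30\right) \left(-3 - \frac{56}{3}\right) = \left(28 - 30\right) \left(- \frac{65}{3}\right) = \left(-2\right) \left(- \frac{65}{3}\right) = \frac{130}{3}$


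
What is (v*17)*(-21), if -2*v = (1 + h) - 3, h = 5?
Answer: 1071/2 ≈ 535.50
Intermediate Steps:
v = -3/2 (v = -((1 + 5) - 3)/2 = -(6 - 3)/2 = -½*3 = -3/2 ≈ -1.5000)
(v*17)*(-21) = -3/2*17*(-21) = -51/2*(-21) = 1071/2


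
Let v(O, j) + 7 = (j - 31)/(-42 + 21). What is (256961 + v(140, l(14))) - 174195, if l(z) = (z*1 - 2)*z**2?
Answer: 1735618/21 ≈ 82649.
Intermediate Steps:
l(z) = z**2*(-2 + z) (l(z) = (z - 2)*z**2 = (-2 + z)*z**2 = z**2*(-2 + z))
v(O, j) = -116/21 - j/21 (v(O, j) = -7 + (j - 31)/(-42 + 21) = -7 + (-31 + j)/(-21) = -7 + (-31 + j)*(-1/21) = -7 + (31/21 - j/21) = -116/21 - j/21)
(256961 + v(140, l(14))) - 174195 = (256961 + (-116/21 - 14**2*(-2 + 14)/21)) - 174195 = (256961 + (-116/21 - 28*12/3)) - 174195 = (256961 + (-116/21 - 1/21*2352)) - 174195 = (256961 + (-116/21 - 112)) - 174195 = (256961 - 2468/21) - 174195 = 5393713/21 - 174195 = 1735618/21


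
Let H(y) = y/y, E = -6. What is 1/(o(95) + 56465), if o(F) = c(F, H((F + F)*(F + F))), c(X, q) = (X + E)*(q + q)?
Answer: 1/56643 ≈ 1.7654e-5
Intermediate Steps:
H(y) = 1
c(X, q) = 2*q*(-6 + X) (c(X, q) = (X - 6)*(q + q) = (-6 + X)*(2*q) = 2*q*(-6 + X))
o(F) = -12 + 2*F (o(F) = 2*1*(-6 + F) = -12 + 2*F)
1/(o(95) + 56465) = 1/((-12 + 2*95) + 56465) = 1/((-12 + 190) + 56465) = 1/(178 + 56465) = 1/56643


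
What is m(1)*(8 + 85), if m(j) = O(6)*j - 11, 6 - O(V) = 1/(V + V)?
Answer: -1891/4 ≈ -472.75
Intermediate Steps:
O(V) = 6 - 1/(2*V) (O(V) = 6 - 1/(V + V) = 6 - 1/(2*V))
m(j) = -11 + 71*j/12 (m(j) = (6 - ½/6)*j - 11 = (6 - ½*⅙)*j - 11 = (6 - 1/12)*j - 11 = 71*j/12 - 11 = -11 + 71*j/12)
m(1)*(8 + 85) = (-11 + (71/12)*1)*(8 + 85) = (-11 + 71/12)*93 = -61/12*93 = -1891/4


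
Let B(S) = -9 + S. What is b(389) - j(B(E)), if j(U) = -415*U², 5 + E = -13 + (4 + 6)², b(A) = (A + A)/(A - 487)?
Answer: 108364826/49 ≈ 2.2115e+6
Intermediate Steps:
b(A) = 2*A/(-487 + A) (b(A) = (2*A)/(-487 + A) = 2*A/(-487 + A))
E = 82 (E = -5 + (-13 + (4 + 6)²) = -5 + (-13 + 10²) = -5 + (-13 + 100) = -5 + 87 = 82)
b(389) - j(B(E)) = 2*389/(-487 + 389) - (-415)*(-9 + 82)² = 2*389/(-98) - (-415)*73² = 2*389*(-1/98) - (-415)*5329 = -389/49 - 1*(-2211535) = -389/49 + 2211535 = 108364826/49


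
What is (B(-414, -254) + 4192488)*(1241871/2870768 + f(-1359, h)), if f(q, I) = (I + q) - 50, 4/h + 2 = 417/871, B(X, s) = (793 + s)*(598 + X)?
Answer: -1439817014154849473/237735475 ≈ -6.0564e+9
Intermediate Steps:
B(X, s) = (598 + X)*(793 + s)
h = -3484/1325 (h = 4/(-2 + 417/871) = 4/(-1325/871) = 4*(-871/1325) = -3484/1325 ≈ -2.6294)
f(q, I) = -50 + I + q
(B(-414, -254) + 4192488)*(1241871/2870768 + f(-1359, h)) = ((474214 + 598*(-254) + 793*(-414) - 414*(-254)) + 4192488)*(1241871/2870768 + (-50 - 3484/1325 - 1359)) = ((474214 - 151892 - 328302 + 105156) + 4192488)*(1241871*(1/2870768) - 1870409/1325) = (99176 + 4192488)*(1241871/2870768 - 1870409/1325) = 4291664*(-5367864825037/3803767600) = -1439817014154849473/237735475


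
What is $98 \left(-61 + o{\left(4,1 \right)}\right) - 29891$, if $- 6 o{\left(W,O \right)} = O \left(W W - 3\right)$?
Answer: $- \frac{108244}{3} \approx -36081.0$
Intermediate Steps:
$o{\left(W,O \right)} = - \frac{O \left(-3 + W^{2}\right)}{6}$ ($o{\left(W,O \right)} = - \frac{O \left(W W - 3\right)}{6} = - \frac{O \left(W^{2} - 3\right)}{6} = - \frac{O \left(-3 + W^{2}\right)}{6}$)
$98 \left(-61 + o{\left(4,1 \right)}\right) - 29891 = 98 \left(-61 + \frac{1}{6} \cdot 1 \left(3 - 4^{2}\right)\right) - 29891 = 98 \left(-61 + \frac{1}{6} \cdot 1 \left(3 - 16\right)\right) - 29891 = 98 \left(-61 + \frac{1}{6} \cdot 1 \left(-13\right)\right) - 29891 = 98 \left(-61 - \frac{13}{6}\right) - 29891 = 98 \left(- \frac{379}{6}\right) - 29891 = - \frac{18571}{3} - 29891 = - \frac{108244}{3}$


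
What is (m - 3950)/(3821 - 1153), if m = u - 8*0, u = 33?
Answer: -3917/2668 ≈ -1.4681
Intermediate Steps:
m = 33 (m = 33 - 8*0 = 33 + 0 = 33)
(m - 3950)/(3821 - 1153) = (33 - 3950)/(3821 - 1153) = -3917/2668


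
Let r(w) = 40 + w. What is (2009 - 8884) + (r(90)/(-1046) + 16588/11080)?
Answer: -9957892419/1448710 ≈ -6873.6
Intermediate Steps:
(2009 - 8884) + (r(90)/(-1046) + 16588/11080) = (2009 - 8884) + ((40 + 90)/(-1046) + 16588/11080) = -6875 + (130*(-1/1046) + 16588*(1/11080)) = -6875 + (-65/523 + 4147/2770) = -6875 + 1988831/1448710 = -9957892419/1448710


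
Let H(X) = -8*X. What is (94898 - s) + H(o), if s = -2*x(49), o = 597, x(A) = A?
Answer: 90220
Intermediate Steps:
s = -98 (s = -2*49 = -98)
(94898 - s) + H(o) = (94898 - 1*(-98)) - 8*597 = (94898 + 98) - 4776 = 94996 - 4776 = 90220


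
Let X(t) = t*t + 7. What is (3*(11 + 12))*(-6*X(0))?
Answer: -2898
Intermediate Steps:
X(t) = 7 + t² (X(t) = t² + 7 = 7 + t²)
(3*(11 + 12))*(-6*X(0)) = (3*(11 + 12))*(-6*(7 + 0²)) = (3*23)*(-6*(7 + 0)) = 69*(-6*7) = 69*(-42) = -2898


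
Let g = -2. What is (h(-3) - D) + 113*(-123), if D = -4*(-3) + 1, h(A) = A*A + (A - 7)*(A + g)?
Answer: -13853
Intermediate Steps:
h(A) = A² + (-7 + A)*(-2 + A) (h(A) = A*A + (A - 7)*(A - 2) = A² + (-7 + A)*(-2 + A))
D = 13 (D = 12 + 1 = 13)
(h(-3) - D) + 113*(-123) = ((14 - 9*(-3) + 2*(-3)²) - 1*13) + 113*(-123) = ((14 + 27 + 2*9) - 13) - 13899 = ((14 + 27 + 18) - 13) - 13899 = (59 - 13) - 13899 = 46 - 13899 = -13853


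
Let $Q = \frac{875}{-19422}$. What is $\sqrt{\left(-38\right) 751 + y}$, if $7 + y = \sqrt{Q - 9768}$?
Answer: $\frac{\sqrt{-1196397336420 + 6474 i \sqrt{409404907418}}}{6474} \approx 0.29249 + 168.95 i$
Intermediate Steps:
$Q = - \frac{875}{19422}$ ($Q = 875 \left(- \frac{1}{19422}\right) = - \frac{875}{19422} \approx -0.045052$)
$y = -7 + \frac{i \sqrt{409404907418}}{6474}$ ($y = -7 + \sqrt{- \frac{875}{19422} - 9768} = -7 + \sqrt{- \frac{189714971}{19422}} = -7 + \frac{i \sqrt{409404907418}}{6474} \approx -7.0 + 98.833 i$)
$\sqrt{\left(-38\right) 751 + y} = \sqrt{\left(-38\right) 751 - \left(7 - \frac{i \sqrt{409404907418}}{6474}\right)} = \sqrt{-28538 - \left(7 - \frac{i \sqrt{409404907418}}{6474}\right)} = \sqrt{-28545 + \frac{i \sqrt{409404907418}}{6474}}$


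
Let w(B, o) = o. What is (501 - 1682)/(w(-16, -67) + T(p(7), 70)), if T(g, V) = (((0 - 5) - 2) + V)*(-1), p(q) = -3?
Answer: 1181/130 ≈ 9.0846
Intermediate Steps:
T(g, V) = 7 - V (T(g, V) = ((-5 - 2) + V)*(-1) = (-7 + V)*(-1) = 7 - V)
(501 - 1682)/(w(-16, -67) + T(p(7), 70)) = (501 - 1682)/(-67 + (7 - 1*70)) = -1181/(-67 + (7 - 70)) = -1181/(-67 - 63) = -1181/(-130) = -1181*(-1/130) = 1181/130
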